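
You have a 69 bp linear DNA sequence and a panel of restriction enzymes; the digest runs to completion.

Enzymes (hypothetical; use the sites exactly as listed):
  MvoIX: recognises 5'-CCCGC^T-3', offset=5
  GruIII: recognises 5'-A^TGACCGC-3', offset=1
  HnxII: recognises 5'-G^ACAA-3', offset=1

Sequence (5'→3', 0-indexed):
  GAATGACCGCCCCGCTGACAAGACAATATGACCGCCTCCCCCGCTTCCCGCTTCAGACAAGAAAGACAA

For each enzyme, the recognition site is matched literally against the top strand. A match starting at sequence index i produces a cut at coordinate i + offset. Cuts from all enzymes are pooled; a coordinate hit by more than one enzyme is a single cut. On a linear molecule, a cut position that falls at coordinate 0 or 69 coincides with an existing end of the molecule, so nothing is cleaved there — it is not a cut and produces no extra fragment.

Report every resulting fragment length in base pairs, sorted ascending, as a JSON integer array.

Per-enzyme occurrences:
  MvoIX CCCGCT/5: at [10, 39, 46] ⇒ [15, 44, 51]
  GruIII ATGACCGC/1: at [2, 27] ⇒ [3, 28]
  HnxII GACAA/1: at [16, 21, 55, 64] ⇒ [17, 22, 56, 65]

All cut coordinates (distinct, sorted): [3, 15, 17, 22, 28, 44, 51, 56, 65]

Fragment lengths:
  [0,3): 3 bp
  [3,15): 12 bp
  [15,17): 2 bp
  [17,22): 5 bp
  [22,28): 6 bp
  [28,44): 16 bp
  [44,51): 7 bp
  [51,56): 5 bp
  [56,65): 9 bp
  [65,69): 4 bp

[2,3,4,5,5,6,7,9,12,16]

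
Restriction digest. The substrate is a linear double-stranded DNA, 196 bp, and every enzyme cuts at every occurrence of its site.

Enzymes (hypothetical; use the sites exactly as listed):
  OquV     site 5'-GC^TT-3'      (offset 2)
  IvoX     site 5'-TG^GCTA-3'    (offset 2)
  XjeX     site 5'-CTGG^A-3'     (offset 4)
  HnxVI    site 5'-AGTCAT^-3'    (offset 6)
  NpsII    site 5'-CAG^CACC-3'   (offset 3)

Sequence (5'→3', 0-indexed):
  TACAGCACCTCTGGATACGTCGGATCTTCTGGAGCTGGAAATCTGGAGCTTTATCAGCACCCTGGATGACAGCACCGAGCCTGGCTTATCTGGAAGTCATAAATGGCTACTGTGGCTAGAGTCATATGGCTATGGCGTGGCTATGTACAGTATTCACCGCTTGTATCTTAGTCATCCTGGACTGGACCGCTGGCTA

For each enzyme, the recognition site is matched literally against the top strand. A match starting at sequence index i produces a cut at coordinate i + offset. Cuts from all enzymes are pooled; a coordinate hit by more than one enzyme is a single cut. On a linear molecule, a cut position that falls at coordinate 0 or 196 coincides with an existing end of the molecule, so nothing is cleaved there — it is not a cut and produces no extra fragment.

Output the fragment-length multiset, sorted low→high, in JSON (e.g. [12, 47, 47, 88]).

[3,3,4,5,5,5,5,6,7,7,7,8,8,8,8,9,9,11,11,13,15,18,21]

Site scan:
  OquV (GCTT, off=2): starts [47, 83, 158] → cuts [49, 85, 160]
  IvoX (TGGCTA, off=2): starts [103, 112, 126, 137, 190] → cuts [105, 114, 128, 139, 192]
  XjeX (CTGGA, off=4): starts [10, 28, 34, 42, 61, 89, 176, 181] → cuts [14, 32, 38, 46, 65, 93, 180, 185]
  HnxVI (AGTCAT, off=6): starts [94, 119, 169] → cuts [100, 125, 175]
  NpsII (CAGCACC, off=3): starts [2, 54, 69] → cuts [5, 57, 72]

Pooled cuts: [5, 14, 32, 38, 46, 49, 57, 65, 72, 85, 93, 100, 105, 114, 125, 128, 139, 160, 175, 180, 185, 192]

Fragment lengths:
  [0,5): 5 bp
  [5,14): 9 bp
  [14,32): 18 bp
  [32,38): 6 bp
  [38,46): 8 bp
  [46,49): 3 bp
  [49,57): 8 bp
  [57,65): 8 bp
  [65,72): 7 bp
  [72,85): 13 bp
  [85,93): 8 bp
  [93,100): 7 bp
  [100,105): 5 bp
  [105,114): 9 bp
  [114,125): 11 bp
  [125,128): 3 bp
  [128,139): 11 bp
  [139,160): 21 bp
  [160,175): 15 bp
  [175,180): 5 bp
  [180,185): 5 bp
  [185,192): 7 bp
  [192,196): 4 bp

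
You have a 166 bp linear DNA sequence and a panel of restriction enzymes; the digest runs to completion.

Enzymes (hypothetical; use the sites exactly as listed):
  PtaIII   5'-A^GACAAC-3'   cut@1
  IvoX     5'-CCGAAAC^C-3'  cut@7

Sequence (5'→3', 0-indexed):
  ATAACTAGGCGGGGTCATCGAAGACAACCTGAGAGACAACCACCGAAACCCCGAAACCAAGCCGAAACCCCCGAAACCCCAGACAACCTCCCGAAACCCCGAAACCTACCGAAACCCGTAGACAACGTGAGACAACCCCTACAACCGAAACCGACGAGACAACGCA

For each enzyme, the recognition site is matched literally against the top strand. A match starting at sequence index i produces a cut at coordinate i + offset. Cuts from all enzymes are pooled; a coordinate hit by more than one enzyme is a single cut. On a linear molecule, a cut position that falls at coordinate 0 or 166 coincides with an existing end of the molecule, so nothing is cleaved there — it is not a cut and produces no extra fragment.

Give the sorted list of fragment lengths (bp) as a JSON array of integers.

Scan for sites:
  PtaIII AGACAAC/1: at [21, 33, 80, 119, 129, 156] ⇒ [22, 34, 81, 120, 130, 157]
  IvoX CCGAAACC/7: at [42, 50, 61, 70, 90, 98, 108, 144] ⇒ [49, 57, 68, 77, 97, 105, 115, 151]

Pooled cuts: [22, 34, 49, 57, 68, 77, 81, 97, 105, 115, 120, 130, 151, 157]

Fragments:
  [0,22): 22 bp
  [22,34): 12 bp
  [34,49): 15 bp
  [49,57): 8 bp
  [57,68): 11 bp
  [68,77): 9 bp
  [77,81): 4 bp
  [81,97): 16 bp
  [97,105): 8 bp
  [105,115): 10 bp
  [115,120): 5 bp
  [120,130): 10 bp
  [130,151): 21 bp
  [151,157): 6 bp
  [157,166): 9 bp

[4,5,6,8,8,9,9,10,10,11,12,15,16,21,22]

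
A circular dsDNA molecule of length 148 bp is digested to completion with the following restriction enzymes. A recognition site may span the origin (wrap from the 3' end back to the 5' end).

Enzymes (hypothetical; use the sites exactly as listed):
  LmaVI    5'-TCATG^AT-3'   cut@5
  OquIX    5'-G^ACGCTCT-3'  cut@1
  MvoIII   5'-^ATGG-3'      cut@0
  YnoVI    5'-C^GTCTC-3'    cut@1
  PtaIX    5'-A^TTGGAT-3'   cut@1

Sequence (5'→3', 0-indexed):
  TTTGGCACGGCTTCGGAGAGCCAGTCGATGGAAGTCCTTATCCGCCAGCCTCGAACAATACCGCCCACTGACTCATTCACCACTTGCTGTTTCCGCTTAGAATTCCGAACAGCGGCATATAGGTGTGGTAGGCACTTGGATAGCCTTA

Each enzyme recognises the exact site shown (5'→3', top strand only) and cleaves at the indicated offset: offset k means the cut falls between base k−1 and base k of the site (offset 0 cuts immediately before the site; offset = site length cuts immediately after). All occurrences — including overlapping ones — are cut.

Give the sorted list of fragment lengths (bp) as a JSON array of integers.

[148]

Site scan:
  LmaVI (TCATGAT, off=5): no sites
  OquIX (GACGCTCT, off=1): no sites
  MvoIII (ATGG, off=0): starts [27] → cuts [27]
  YnoVI (CGTCTC, off=1): no sites
  PtaIX (ATTGGAT, off=1): no sites

Pooled cuts: [27]

Fragments:
  27→27 (wrap): 148-27+27 = 148 bp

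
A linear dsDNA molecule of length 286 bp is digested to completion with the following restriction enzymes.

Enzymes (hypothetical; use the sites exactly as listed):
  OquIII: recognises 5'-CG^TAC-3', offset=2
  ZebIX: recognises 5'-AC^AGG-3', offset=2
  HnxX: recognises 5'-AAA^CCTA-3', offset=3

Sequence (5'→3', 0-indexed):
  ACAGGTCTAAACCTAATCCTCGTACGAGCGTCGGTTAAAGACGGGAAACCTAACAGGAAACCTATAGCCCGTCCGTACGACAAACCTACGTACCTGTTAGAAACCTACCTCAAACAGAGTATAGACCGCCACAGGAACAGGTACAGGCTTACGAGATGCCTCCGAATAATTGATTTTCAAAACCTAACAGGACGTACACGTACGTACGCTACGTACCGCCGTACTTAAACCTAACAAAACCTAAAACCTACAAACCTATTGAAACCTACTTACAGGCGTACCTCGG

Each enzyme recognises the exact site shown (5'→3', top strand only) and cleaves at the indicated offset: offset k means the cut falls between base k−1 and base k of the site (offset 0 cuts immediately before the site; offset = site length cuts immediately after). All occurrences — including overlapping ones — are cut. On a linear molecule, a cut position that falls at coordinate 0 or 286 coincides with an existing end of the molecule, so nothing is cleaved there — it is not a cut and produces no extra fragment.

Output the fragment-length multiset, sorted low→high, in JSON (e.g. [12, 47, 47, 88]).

[2,4,5,6,6,6,6,6,6,6,6,7,8,8,8,8,9,9,9,9,10,10,11,13,15,26,29,38]

Scan for sites:
  OquIII CGTAC/2: at [20, 73, 88, 192, 198, 202, 211, 219, 276] ⇒ [22, 75, 90, 194, 200, 204, 213, 221, 278]
  ZebIX ACAGG/2: at [0, 52, 130, 136, 142, 186, 271] ⇒ [2, 54, 132, 138, 144, 188, 273]
  HnxX AAACCTA/3: at [8, 45, 57, 81, 100, 179, 226, 236, 243, 251, 261] ⇒ [11, 48, 60, 84, 103, 182, 229, 239, 246, 254, 264]

All cut coordinates (distinct, sorted): [2, 11, 22, 48, 54, 60, 75, 84, 90, 103, 132, 138, 144, 182, 188, 194, 200, 204, 213, 221, 229, 239, 246, 254, 264, 273, 278]

Fragment lengths:
  [0,2): 2 bp
  [2,11): 9 bp
  [11,22): 11 bp
  [22,48): 26 bp
  [48,54): 6 bp
  [54,60): 6 bp
  [60,75): 15 bp
  [75,84): 9 bp
  [84,90): 6 bp
  [90,103): 13 bp
  [103,132): 29 bp
  [132,138): 6 bp
  [138,144): 6 bp
  [144,182): 38 bp
  [182,188): 6 bp
  [188,194): 6 bp
  [194,200): 6 bp
  [200,204): 4 bp
  [204,213): 9 bp
  [213,221): 8 bp
  [221,229): 8 bp
  [229,239): 10 bp
  [239,246): 7 bp
  [246,254): 8 bp
  [254,264): 10 bp
  [264,273): 9 bp
  [273,278): 5 bp
  [278,286): 8 bp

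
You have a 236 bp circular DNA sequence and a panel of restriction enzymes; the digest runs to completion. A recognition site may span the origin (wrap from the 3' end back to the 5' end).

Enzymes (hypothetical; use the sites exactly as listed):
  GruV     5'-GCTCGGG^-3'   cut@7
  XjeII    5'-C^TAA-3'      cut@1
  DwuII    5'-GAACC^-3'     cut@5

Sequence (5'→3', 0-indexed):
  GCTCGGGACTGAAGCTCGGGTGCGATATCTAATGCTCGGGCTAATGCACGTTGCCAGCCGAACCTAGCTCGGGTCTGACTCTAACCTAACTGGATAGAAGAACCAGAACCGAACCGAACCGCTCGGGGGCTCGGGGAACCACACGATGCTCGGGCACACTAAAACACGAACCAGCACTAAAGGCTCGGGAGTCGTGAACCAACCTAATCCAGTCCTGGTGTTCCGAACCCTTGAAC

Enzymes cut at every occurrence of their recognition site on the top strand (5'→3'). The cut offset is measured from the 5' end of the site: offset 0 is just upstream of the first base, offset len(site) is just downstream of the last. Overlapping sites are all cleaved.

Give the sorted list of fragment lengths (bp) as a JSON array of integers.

[1,4,5,5,5,5,5,5,6,7,8,8,9,9,11,11,12,13,13,14,14,18,23,25]

Per-enzyme occurrences:
  GruV (GCTCGGG, off=7): starts [0, 13, 33, 66, 120, 128, 147, 182] → cuts [7, 20, 40, 73, 127, 135, 154, 189]
  XjeII (CTAA, off=1): starts [28, 40, 80, 85, 158, 176, 203] → cuts [29, 41, 81, 86, 159, 177, 204]
  DwuII (GAACC, off=5): starts [59, 99, 105, 110, 115, 135, 167, 195, 224] → cuts [64, 104, 110, 115, 120, 140, 172, 200, 229]

All cut coordinates (distinct, sorted): [7, 20, 29, 40, 41, 64, 73, 81, 86, 104, 110, 115, 120, 127, 135, 140, 154, 159, 172, 177, 189, 200, 204, 229]

Fragment lengths:
  7→20: 13 bp
  20→29: 9 bp
  29→40: 11 bp
  40→41: 1 bp
  41→64: 23 bp
  64→73: 9 bp
  73→81: 8 bp
  81→86: 5 bp
  86→104: 18 bp
  104→110: 6 bp
  110→115: 5 bp
  115→120: 5 bp
  120→127: 7 bp
  127→135: 8 bp
  135→140: 5 bp
  140→154: 14 bp
  154→159: 5 bp
  159→172: 13 bp
  172→177: 5 bp
  177→189: 12 bp
  189→200: 11 bp
  200→204: 4 bp
  204→229: 25 bp
  229→7 (wrap): 236-229+7 = 14 bp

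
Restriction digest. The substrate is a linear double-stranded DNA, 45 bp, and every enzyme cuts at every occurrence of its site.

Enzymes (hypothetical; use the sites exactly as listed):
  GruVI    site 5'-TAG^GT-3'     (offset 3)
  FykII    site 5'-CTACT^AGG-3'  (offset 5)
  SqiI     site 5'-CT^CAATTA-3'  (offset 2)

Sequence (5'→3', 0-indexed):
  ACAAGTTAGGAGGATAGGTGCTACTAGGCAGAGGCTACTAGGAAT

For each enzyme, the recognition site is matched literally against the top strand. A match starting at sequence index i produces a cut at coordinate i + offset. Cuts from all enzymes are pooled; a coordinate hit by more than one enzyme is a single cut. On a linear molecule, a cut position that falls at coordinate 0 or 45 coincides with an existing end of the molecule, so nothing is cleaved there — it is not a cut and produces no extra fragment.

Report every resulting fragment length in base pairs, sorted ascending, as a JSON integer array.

[6,8,14,17]

Per-enzyme occurrences:
  GruVI (TAGGT, off=3): starts [14] → cuts [17]
  FykII (CTACTAGG, off=5): starts [20, 34] → cuts [25, 39]
  SqiI (CTCAATTA, off=2): no sites

Pooled cuts: [17, 25, 39]

Fragments:
  [0,17): 17 bp
  [17,25): 8 bp
  [25,39): 14 bp
  [39,45): 6 bp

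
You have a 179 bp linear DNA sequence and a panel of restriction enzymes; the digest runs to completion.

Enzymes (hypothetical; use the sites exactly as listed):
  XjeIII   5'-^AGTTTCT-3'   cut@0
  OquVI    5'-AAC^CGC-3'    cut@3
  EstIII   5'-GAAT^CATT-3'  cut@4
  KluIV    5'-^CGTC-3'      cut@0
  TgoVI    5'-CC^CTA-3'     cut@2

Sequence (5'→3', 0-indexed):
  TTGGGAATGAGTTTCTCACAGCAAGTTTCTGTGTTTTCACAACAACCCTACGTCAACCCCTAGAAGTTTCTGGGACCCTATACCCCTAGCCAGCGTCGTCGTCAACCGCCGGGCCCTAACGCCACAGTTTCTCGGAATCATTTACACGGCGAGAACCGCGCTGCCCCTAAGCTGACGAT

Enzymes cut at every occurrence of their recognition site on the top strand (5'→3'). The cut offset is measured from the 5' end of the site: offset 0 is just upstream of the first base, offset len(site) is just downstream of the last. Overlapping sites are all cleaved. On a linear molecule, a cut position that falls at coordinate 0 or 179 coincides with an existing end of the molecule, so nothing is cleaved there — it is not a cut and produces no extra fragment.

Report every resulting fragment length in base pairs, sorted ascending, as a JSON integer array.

Scan for sites:
  XjeIII (AGTTTCT, off=0): starts [9, 23, 64, 125] → cuts [9, 23, 64, 125]
  OquVI (AACCGC, off=3): starts [103, 153] → cuts [106, 156]
  EstIII (GAATCATT, off=4): starts [134] → cuts [138]
  KluIV (CGTC, off=0): starts [50, 93, 96, 99] → cuts [50, 93, 96, 99]
  TgoVI (CCCTA, off=2): starts [45, 57, 75, 83, 113, 164] → cuts [47, 59, 77, 85, 115, 166]

Pooled cuts: [9, 23, 47, 50, 59, 64, 77, 85, 93, 96, 99, 106, 115, 125, 138, 156, 166]

Fragment lengths:
  [0,9): 9 bp
  [9,23): 14 bp
  [23,47): 24 bp
  [47,50): 3 bp
  [50,59): 9 bp
  [59,64): 5 bp
  [64,77): 13 bp
  [77,85): 8 bp
  [85,93): 8 bp
  [93,96): 3 bp
  [96,99): 3 bp
  [99,106): 7 bp
  [106,115): 9 bp
  [115,125): 10 bp
  [125,138): 13 bp
  [138,156): 18 bp
  [156,166): 10 bp
  [166,179): 13 bp

[3,3,3,5,7,8,8,9,9,9,10,10,13,13,13,14,18,24]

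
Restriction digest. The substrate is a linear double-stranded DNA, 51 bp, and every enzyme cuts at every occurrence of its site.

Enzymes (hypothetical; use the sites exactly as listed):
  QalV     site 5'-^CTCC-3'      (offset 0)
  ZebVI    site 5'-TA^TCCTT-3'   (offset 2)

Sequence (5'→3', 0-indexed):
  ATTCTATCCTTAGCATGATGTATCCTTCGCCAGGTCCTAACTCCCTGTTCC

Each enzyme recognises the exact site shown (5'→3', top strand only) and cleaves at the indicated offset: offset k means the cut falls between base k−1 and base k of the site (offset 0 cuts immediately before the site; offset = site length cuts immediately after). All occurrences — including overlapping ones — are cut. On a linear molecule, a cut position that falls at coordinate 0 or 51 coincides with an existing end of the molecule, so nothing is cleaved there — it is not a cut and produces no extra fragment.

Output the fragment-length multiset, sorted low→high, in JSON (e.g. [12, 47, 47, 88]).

[6,11,16,18]

Site scan:
  QalV CTCC/0: at [40] ⇒ [40]
  ZebVI TATCCTT/2: at [4, 20] ⇒ [6, 22]

All cut coordinates (distinct, sorted): [6, 22, 40]

Fragment lengths:
  [0,6): 6 bp
  [6,22): 16 bp
  [22,40): 18 bp
  [40,51): 11 bp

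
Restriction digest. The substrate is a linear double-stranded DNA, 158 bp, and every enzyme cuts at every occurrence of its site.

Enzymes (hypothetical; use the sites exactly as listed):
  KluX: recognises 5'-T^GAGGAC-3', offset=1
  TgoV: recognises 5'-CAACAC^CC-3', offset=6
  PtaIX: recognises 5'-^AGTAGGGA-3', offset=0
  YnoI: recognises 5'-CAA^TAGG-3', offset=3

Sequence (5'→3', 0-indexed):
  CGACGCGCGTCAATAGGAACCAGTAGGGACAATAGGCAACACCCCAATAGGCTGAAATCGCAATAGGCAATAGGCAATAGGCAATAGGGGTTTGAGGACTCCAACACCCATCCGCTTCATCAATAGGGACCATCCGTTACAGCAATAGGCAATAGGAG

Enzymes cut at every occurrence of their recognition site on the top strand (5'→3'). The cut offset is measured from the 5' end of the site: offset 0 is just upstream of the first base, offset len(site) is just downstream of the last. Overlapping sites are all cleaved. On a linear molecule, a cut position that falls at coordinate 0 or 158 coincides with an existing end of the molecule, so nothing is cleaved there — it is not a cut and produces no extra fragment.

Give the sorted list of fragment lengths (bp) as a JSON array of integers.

Site scan:
  KluX (TGAGGAC, off=1): starts [92] → cuts [93]
  TgoV (CAACACCC, off=6): starts [36, 101] → cuts [42, 107]
  PtaIX (AGTAGGGA, off=0): starts [21] → cuts [21]
  YnoI (CAATAGG, off=3): starts [10, 29, 44, 60, 67, 74, 81, 120, 142, 149] → cuts [13, 32, 47, 63, 70, 77, 84, 123, 145, 152]

All cut coordinates (distinct, sorted): [13, 21, 32, 42, 47, 63, 70, 77, 84, 93, 107, 123, 145, 152]

Fragments:
  [0,13): 13 bp
  [13,21): 8 bp
  [21,32): 11 bp
  [32,42): 10 bp
  [42,47): 5 bp
  [47,63): 16 bp
  [63,70): 7 bp
  [70,77): 7 bp
  [77,84): 7 bp
  [84,93): 9 bp
  [93,107): 14 bp
  [107,123): 16 bp
  [123,145): 22 bp
  [145,152): 7 bp
  [152,158): 6 bp

[5,6,7,7,7,7,8,9,10,11,13,14,16,16,22]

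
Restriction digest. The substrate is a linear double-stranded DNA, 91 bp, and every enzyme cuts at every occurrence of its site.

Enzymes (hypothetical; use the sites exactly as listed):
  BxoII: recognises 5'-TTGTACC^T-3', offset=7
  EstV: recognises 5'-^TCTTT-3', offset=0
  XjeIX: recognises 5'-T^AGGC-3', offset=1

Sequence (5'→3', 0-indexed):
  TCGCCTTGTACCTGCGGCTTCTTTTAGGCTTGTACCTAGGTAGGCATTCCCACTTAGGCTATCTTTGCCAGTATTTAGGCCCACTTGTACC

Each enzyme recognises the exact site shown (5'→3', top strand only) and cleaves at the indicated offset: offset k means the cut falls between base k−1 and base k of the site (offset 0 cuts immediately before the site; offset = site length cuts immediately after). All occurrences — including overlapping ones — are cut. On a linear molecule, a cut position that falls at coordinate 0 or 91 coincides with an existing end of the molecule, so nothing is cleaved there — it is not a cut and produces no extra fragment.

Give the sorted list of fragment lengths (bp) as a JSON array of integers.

[5,6,6,7,11,12,14,15,15]

Scan for sites:
  BxoII TTGTACCT/7: at [5, 29] ⇒ [12, 36]
  EstV TCTTT/0: at [19, 61] ⇒ [19, 61]
  XjeIX TAGGC/1: at [24, 40, 54, 75] ⇒ [25, 41, 55, 76]

Pooled cuts: [12, 19, 25, 36, 41, 55, 61, 76]

Fragments:
  [0,12): 12 bp
  [12,19): 7 bp
  [19,25): 6 bp
  [25,36): 11 bp
  [36,41): 5 bp
  [41,55): 14 bp
  [55,61): 6 bp
  [61,76): 15 bp
  [76,91): 15 bp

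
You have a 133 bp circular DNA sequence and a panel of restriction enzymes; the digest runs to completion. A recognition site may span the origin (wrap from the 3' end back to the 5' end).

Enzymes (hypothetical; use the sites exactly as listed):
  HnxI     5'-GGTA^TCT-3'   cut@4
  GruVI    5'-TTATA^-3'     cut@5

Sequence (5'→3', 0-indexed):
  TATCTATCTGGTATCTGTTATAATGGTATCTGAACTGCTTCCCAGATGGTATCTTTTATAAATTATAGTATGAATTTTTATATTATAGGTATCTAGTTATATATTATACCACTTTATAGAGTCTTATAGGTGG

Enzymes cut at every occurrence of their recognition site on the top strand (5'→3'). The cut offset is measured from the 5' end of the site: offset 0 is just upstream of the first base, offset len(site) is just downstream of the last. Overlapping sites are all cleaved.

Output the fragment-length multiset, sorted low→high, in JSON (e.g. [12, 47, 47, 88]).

Per-enzyme occurrences:
  HnxI GGTATCT/4: at [9, 24, 47, 87, 131] ⇒ [2, 13, 28, 51, 91]
  GruVI TTATA/5: at [17, 55, 62, 77, 82, 96, 103, 113, 123] ⇒ [22, 60, 67, 82, 87, 101, 108, 118, 128]

Pooled cuts: [2, 13, 22, 28, 51, 60, 67, 82, 87, 91, 101, 108, 118, 128]

Fragment lengths:
  2→13: 11 bp
  13→22: 9 bp
  22→28: 6 bp
  28→51: 23 bp
  51→60: 9 bp
  60→67: 7 bp
  67→82: 15 bp
  82→87: 5 bp
  87→91: 4 bp
  91→101: 10 bp
  101→108: 7 bp
  108→118: 10 bp
  118→128: 10 bp
  128→2 (wrap): 133-128+2 = 7 bp

[4,5,6,7,7,7,9,9,10,10,10,11,15,23]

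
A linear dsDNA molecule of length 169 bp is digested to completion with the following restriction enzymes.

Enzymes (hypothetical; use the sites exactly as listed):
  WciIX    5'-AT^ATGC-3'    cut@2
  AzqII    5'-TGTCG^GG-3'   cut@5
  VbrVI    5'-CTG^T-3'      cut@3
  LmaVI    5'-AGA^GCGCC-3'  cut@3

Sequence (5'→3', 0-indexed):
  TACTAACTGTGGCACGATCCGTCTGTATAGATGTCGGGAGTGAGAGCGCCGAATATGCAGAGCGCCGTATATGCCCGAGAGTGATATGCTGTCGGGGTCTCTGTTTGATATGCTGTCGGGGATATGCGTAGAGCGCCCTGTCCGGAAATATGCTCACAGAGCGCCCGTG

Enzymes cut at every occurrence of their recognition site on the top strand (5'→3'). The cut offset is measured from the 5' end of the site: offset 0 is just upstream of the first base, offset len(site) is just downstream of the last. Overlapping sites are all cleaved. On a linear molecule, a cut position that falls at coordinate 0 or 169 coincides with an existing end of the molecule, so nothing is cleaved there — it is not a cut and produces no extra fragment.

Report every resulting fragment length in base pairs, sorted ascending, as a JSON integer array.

Site scan:
  WciIX ATATGC/2: at [52, 68, 83, 107, 121, 147] ⇒ [54, 70, 85, 109, 123, 149]
  AzqII TGTCGGG/5: at [31, 89, 113] ⇒ [36, 94, 118]
  VbrVI CTGT/3: at [6, 22, 88, 100, 112, 137] ⇒ [9, 25, 91, 103, 115, 140]
  LmaVI AGAGCGCC/3: at [42, 58, 129, 157] ⇒ [45, 61, 132, 160]

All cut coordinates (distinct, sorted): [9, 25, 36, 45, 54, 61, 70, 85, 91, 94, 103, 109, 115, 118, 123, 132, 140, 149, 160]

Fragment lengths:
  [0,9): 9 bp
  [9,25): 16 bp
  [25,36): 11 bp
  [36,45): 9 bp
  [45,54): 9 bp
  [54,61): 7 bp
  [61,70): 9 bp
  [70,85): 15 bp
  [85,91): 6 bp
  [91,94): 3 bp
  [94,103): 9 bp
  [103,109): 6 bp
  [109,115): 6 bp
  [115,118): 3 bp
  [118,123): 5 bp
  [123,132): 9 bp
  [132,140): 8 bp
  [140,149): 9 bp
  [149,160): 11 bp
  [160,169): 9 bp

[3,3,5,6,6,6,7,8,9,9,9,9,9,9,9,9,11,11,15,16]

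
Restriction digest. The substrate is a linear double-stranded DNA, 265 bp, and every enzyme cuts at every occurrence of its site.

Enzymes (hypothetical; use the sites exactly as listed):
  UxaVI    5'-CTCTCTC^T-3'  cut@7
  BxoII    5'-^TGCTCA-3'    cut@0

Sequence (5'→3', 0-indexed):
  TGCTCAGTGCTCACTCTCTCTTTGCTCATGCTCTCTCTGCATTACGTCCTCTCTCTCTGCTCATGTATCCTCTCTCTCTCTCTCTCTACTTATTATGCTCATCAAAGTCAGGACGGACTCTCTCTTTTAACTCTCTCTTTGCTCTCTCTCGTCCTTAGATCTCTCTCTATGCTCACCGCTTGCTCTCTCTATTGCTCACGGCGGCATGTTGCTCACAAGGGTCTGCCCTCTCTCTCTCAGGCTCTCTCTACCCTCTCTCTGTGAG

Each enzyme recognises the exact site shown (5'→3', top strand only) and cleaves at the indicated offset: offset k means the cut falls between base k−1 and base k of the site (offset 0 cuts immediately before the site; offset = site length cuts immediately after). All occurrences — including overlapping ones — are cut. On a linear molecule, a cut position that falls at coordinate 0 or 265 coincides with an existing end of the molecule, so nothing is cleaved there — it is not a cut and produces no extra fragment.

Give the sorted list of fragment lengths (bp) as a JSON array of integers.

Scan for sites:
  UxaVI (CTCTCTCT, off=7): starts [13, 30, 48, 50, 69, 71, 73, 75, 77, 79, 117, 130, 141, 160, 182, 227, 229, 241, 252] → cuts [20, 37, 55, 57, 76, 78, 80, 82, 84, 86, 124, 137, 148, 167, 189, 234, 236, 248, 259]
  BxoII (TGCTCA, off=0): starts [0, 7, 22, 57, 95, 169, 192, 209] → cuts [7, 22, 57, 95, 169, 192, 209] (position 0 is a terminus of the linear molecule — no cut)

All cut coordinates (distinct, sorted): [7, 20, 22, 37, 55, 57, 76, 78, 80, 82, 84, 86, 95, 124, 137, 148, 167, 169, 189, 192, 209, 234, 236, 248, 259]

Fragment lengths:
  [0,7): 7 bp
  [7,20): 13 bp
  [20,22): 2 bp
  [22,37): 15 bp
  [37,55): 18 bp
  [55,57): 2 bp
  [57,76): 19 bp
  [76,78): 2 bp
  [78,80): 2 bp
  [80,82): 2 bp
  [82,84): 2 bp
  [84,86): 2 bp
  [86,95): 9 bp
  [95,124): 29 bp
  [124,137): 13 bp
  [137,148): 11 bp
  [148,167): 19 bp
  [167,169): 2 bp
  [169,189): 20 bp
  [189,192): 3 bp
  [192,209): 17 bp
  [209,234): 25 bp
  [234,236): 2 bp
  [236,248): 12 bp
  [248,259): 11 bp
  [259,265): 6 bp

[2,2,2,2,2,2,2,2,2,3,6,7,9,11,11,12,13,13,15,17,18,19,19,20,25,29]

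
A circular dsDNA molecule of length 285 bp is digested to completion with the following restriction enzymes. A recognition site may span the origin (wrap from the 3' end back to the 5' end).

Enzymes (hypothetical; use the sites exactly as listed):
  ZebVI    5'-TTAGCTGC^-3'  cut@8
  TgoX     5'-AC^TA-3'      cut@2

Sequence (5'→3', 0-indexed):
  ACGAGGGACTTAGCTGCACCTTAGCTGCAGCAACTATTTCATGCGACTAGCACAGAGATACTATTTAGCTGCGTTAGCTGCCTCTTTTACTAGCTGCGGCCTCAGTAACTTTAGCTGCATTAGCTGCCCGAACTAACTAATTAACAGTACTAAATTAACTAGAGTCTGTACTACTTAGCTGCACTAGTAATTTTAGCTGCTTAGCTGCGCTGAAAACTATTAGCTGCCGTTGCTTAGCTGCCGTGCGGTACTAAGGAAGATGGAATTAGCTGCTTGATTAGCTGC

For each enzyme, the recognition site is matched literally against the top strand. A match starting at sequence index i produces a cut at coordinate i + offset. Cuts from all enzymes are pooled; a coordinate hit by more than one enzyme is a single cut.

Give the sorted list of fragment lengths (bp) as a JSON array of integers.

[2,4,6,6,8,9,9,9,9,9,10,10,11,11,11,12,12,13,13,14,14,16,17,22,28]

Site scan:
  ZebVI (TTAGCTGC, off=8): starts [9, 20, 64, 73, 110, 119, 174, 192, 200, 219, 233, 265, 277] → cuts [0, 17, 28, 72, 81, 118, 127, 182, 200, 208, 227, 241, 273]
  TgoX (ACTA, off=2): starts [32, 45, 59, 88, 131, 135, 148, 157, 169, 182, 215, 249] → cuts [34, 47, 61, 90, 133, 137, 150, 159, 171, 184, 217, 251]

Pooled cuts: [0, 17, 28, 34, 47, 61, 72, 81, 90, 118, 127, 133, 137, 150, 159, 171, 182, 184, 200, 208, 217, 227, 241, 251, 273]

Fragments:
  0→17: 17 bp
  17→28: 11 bp
  28→34: 6 bp
  34→47: 13 bp
  47→61: 14 bp
  61→72: 11 bp
  72→81: 9 bp
  81→90: 9 bp
  90→118: 28 bp
  118→127: 9 bp
  127→133: 6 bp
  133→137: 4 bp
  137→150: 13 bp
  150→159: 9 bp
  159→171: 12 bp
  171→182: 11 bp
  182→184: 2 bp
  184→200: 16 bp
  200→208: 8 bp
  208→217: 9 bp
  217→227: 10 bp
  227→241: 14 bp
  241→251: 10 bp
  251→273: 22 bp
  273→0 (wrap): 285-273+0 = 12 bp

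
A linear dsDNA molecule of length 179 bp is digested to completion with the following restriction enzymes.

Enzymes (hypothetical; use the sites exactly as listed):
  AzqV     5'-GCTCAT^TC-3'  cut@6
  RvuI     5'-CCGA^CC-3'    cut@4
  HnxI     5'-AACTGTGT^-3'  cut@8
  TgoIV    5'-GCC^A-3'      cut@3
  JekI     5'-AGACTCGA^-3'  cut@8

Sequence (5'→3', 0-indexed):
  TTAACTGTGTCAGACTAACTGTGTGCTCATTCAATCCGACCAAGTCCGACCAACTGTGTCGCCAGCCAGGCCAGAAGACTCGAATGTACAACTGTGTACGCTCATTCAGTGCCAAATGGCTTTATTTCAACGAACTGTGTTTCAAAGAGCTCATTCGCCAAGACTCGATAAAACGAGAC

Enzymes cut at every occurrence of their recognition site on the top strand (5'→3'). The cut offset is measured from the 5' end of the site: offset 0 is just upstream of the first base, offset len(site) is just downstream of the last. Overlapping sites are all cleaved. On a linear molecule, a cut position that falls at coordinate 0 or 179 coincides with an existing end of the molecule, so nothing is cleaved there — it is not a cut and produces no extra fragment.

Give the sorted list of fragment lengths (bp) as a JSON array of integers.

[4,4,5,5,6,8,8,9,9,10,10,10,11,11,14,14,14,27]

Site scan:
  AzqV (GCTCATTC, off=6): starts [24, 99, 148] → cuts [30, 105, 154]
  RvuI (CCGACC, off=4): starts [35, 45] → cuts [39, 49]
  HnxI (AACTGTGT, off=8): starts [2, 16, 51, 89, 132] → cuts [10, 24, 59, 97, 140]
  TgoIV (GCCA, off=3): starts [60, 64, 69, 110, 156] → cuts [63, 67, 72, 113, 159]
  JekI (AGACTCGA, off=8): starts [75, 160] → cuts [83, 168]

Pooled cuts: [10, 24, 30, 39, 49, 59, 63, 67, 72, 83, 97, 105, 113, 140, 154, 159, 168]

Fragments:
  [0,10): 10 bp
  [10,24): 14 bp
  [24,30): 6 bp
  [30,39): 9 bp
  [39,49): 10 bp
  [49,59): 10 bp
  [59,63): 4 bp
  [63,67): 4 bp
  [67,72): 5 bp
  [72,83): 11 bp
  [83,97): 14 bp
  [97,105): 8 bp
  [105,113): 8 bp
  [113,140): 27 bp
  [140,154): 14 bp
  [154,159): 5 bp
  [159,168): 9 bp
  [168,179): 11 bp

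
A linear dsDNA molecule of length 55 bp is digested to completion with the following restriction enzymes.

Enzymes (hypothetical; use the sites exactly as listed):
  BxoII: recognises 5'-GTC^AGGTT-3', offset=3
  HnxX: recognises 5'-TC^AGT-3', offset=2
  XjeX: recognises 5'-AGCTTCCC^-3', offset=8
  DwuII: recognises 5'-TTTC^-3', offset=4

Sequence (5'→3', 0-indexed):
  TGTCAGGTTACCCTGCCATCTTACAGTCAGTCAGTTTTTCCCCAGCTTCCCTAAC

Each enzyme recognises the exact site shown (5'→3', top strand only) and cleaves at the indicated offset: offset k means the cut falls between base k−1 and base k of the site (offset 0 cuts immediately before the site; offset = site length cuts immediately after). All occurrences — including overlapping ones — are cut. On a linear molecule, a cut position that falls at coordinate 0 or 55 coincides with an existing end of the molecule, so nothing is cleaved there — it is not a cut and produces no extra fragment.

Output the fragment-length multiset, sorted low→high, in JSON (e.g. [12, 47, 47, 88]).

[4,4,4,8,11,24]

Site scan:
  BxoII (GTCAGGTT, off=3): starts [1] → cuts [4]
  HnxX (TCAGT, off=2): starts [26, 30] → cuts [28, 32]
  XjeX (AGCTTCCC, off=8): starts [43] → cuts [51]
  DwuII (TTTC, off=4): starts [36] → cuts [40]

All cut coordinates (distinct, sorted): [4, 28, 32, 40, 51]

Fragments:
  [0,4): 4 bp
  [4,28): 24 bp
  [28,32): 4 bp
  [32,40): 8 bp
  [40,51): 11 bp
  [51,55): 4 bp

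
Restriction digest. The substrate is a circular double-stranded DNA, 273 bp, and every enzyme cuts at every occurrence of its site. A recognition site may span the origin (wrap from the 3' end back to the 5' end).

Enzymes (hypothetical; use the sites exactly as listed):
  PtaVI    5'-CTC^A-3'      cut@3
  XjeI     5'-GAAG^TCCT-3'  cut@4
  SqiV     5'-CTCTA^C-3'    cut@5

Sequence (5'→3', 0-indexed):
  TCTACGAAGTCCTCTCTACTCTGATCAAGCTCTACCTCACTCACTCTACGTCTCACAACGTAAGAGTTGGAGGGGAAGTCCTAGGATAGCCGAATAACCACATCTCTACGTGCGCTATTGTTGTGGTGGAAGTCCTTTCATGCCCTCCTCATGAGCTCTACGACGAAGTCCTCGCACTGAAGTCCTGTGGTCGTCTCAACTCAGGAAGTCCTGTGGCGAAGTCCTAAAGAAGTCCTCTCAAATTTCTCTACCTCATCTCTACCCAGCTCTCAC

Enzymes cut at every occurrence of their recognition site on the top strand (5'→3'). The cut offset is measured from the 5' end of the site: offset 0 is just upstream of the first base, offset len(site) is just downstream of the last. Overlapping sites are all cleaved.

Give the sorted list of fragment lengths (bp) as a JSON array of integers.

[4,4,4,5,5,6,6,6,6,7,7,8,9,10,10,11,11,13,14,15,16,18,24,24,30]

Scan for sites:
  PtaVI CTCA/3: at [35, 39, 51, 147, 194, 199, 236, 251, 268] ⇒ [38, 42, 54, 150, 197, 202, 239, 254, 271]
  XjeI GAAGTCCT/4: at [5, 74, 128, 164, 178, 204, 217, 228] ⇒ [9, 78, 132, 168, 182, 208, 221, 232]
  SqiV CTCTAC/5: at [13, 29, 43, 103, 155, 245, 256, 272] ⇒ [4, 18, 34, 48, 108, 160, 250, 261]

All cut coordinates (distinct, sorted): [4, 9, 18, 34, 38, 42, 48, 54, 78, 108, 132, 150, 160, 168, 182, 197, 202, 208, 221, 232, 239, 250, 254, 261, 271]

Fragments:
  4→9: 5 bp
  9→18: 9 bp
  18→34: 16 bp
  34→38: 4 bp
  38→42: 4 bp
  42→48: 6 bp
  48→54: 6 bp
  54→78: 24 bp
  78→108: 30 bp
  108→132: 24 bp
  132→150: 18 bp
  150→160: 10 bp
  160→168: 8 bp
  168→182: 14 bp
  182→197: 15 bp
  197→202: 5 bp
  202→208: 6 bp
  208→221: 13 bp
  221→232: 11 bp
  232→239: 7 bp
  239→250: 11 bp
  250→254: 4 bp
  254→261: 7 bp
  261→271: 10 bp
  271→4 (wrap): 273-271+4 = 6 bp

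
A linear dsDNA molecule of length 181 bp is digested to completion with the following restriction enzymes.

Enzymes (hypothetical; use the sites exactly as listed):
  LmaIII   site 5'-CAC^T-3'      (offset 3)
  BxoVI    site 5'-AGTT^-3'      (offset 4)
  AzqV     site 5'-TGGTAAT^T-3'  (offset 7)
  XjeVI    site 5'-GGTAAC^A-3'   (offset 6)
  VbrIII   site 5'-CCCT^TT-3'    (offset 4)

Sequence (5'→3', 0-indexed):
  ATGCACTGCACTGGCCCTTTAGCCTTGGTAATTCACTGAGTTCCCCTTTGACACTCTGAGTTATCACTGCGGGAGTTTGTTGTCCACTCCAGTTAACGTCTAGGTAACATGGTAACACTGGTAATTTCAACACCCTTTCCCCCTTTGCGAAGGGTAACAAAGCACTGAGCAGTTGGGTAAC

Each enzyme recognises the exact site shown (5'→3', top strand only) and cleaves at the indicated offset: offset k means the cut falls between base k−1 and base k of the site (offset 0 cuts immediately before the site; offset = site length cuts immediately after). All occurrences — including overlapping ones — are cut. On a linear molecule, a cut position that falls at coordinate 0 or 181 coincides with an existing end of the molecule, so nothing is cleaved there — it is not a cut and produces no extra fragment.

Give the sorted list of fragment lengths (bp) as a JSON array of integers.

Scan for sites:
  LmaIII (CACT, off=3): starts [3, 8, 33, 51, 64, 84, 115, 162] → cuts [6, 11, 36, 54, 67, 87, 118, 165]
  BxoVI (AGTT, off=4): starts [38, 58, 73, 90, 170] → cuts [42, 62, 77, 94, 174]
  AzqV (TGGTAATT, off=7): starts [25, 118] → cuts [32, 125]
  XjeVI (GGTAACA, off=6): starts [102, 110, 152] → cuts [108, 116, 158]
  VbrIII (CCCTTT, off=4): starts [14, 43, 132, 140] → cuts [18, 47, 136, 144]

Pooled cuts: [6, 11, 18, 32, 36, 42, 47, 54, 62, 67, 77, 87, 94, 108, 116, 118, 125, 136, 144, 158, 165, 174]

Fragment lengths:
  [0,6): 6 bp
  [6,11): 5 bp
  [11,18): 7 bp
  [18,32): 14 bp
  [32,36): 4 bp
  [36,42): 6 bp
  [42,47): 5 bp
  [47,54): 7 bp
  [54,62): 8 bp
  [62,67): 5 bp
  [67,77): 10 bp
  [77,87): 10 bp
  [87,94): 7 bp
  [94,108): 14 bp
  [108,116): 8 bp
  [116,118): 2 bp
  [118,125): 7 bp
  [125,136): 11 bp
  [136,144): 8 bp
  [144,158): 14 bp
  [158,165): 7 bp
  [165,174): 9 bp
  [174,181): 7 bp

[2,4,5,5,5,6,6,7,7,7,7,7,7,8,8,8,9,10,10,11,14,14,14]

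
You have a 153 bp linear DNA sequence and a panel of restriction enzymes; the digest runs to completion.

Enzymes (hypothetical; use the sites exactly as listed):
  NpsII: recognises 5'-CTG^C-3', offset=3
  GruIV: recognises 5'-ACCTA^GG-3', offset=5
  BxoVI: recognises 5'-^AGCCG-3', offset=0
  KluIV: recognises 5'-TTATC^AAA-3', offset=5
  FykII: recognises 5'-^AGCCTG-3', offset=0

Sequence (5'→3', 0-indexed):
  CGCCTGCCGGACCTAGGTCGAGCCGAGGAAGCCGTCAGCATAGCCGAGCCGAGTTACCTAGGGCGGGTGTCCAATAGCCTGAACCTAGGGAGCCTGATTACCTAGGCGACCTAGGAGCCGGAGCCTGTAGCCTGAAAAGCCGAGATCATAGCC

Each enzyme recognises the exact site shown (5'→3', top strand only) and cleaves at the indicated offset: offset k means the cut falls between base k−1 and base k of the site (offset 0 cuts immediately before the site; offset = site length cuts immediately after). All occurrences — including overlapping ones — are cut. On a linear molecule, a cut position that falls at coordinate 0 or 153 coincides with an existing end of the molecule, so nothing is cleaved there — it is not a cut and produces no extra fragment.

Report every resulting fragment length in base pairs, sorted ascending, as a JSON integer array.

[2,3,5,5,6,6,7,9,9,9,9,12,12,14,14,15,16]

Per-enzyme occurrences:
  NpsII (CTGC, off=3): starts [3] → cuts [6]
  GruIV (ACCTAGG, off=5): starts [10, 55, 82, 99, 108] → cuts [15, 60, 87, 104, 113]
  BxoVI (AGCCG, off=0): starts [20, 29, 41, 46, 115, 137] → cuts [20, 29, 41, 46, 115, 137]
  KluIV (TTATCAAA, off=5): no sites
  FykII (AGCCTG, off=0): starts [75, 90, 121, 128] → cuts [75, 90, 121, 128]

Pooled cuts: [6, 15, 20, 29, 41, 46, 60, 75, 87, 90, 104, 113, 115, 121, 128, 137]

Fragment lengths:
  [0,6): 6 bp
  [6,15): 9 bp
  [15,20): 5 bp
  [20,29): 9 bp
  [29,41): 12 bp
  [41,46): 5 bp
  [46,60): 14 bp
  [60,75): 15 bp
  [75,87): 12 bp
  [87,90): 3 bp
  [90,104): 14 bp
  [104,113): 9 bp
  [113,115): 2 bp
  [115,121): 6 bp
  [121,128): 7 bp
  [128,137): 9 bp
  [137,153): 16 bp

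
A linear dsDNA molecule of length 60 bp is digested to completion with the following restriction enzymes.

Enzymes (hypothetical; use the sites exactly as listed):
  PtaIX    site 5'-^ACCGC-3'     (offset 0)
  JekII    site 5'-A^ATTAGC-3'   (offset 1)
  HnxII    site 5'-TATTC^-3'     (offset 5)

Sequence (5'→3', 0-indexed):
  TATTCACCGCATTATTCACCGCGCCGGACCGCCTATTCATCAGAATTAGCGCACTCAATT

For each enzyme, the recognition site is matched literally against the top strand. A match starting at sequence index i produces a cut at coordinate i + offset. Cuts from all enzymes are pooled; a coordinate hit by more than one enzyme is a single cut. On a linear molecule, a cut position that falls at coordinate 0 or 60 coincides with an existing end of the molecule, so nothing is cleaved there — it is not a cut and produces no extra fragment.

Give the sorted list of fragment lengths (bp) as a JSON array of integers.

Per-enzyme occurrences:
  PtaIX ACCGC/0: at [5, 17, 27] ⇒ [5, 17, 27]
  JekII AATTAGC/1: at [43] ⇒ [44]
  HnxII TATTC/5: at [0, 12, 33] ⇒ [5, 17, 38]

Pooled cuts: [5, 17, 27, 38, 44]

Fragments:
  [0,5): 5 bp
  [5,17): 12 bp
  [17,27): 10 bp
  [27,38): 11 bp
  [38,44): 6 bp
  [44,60): 16 bp

[5,6,10,11,12,16]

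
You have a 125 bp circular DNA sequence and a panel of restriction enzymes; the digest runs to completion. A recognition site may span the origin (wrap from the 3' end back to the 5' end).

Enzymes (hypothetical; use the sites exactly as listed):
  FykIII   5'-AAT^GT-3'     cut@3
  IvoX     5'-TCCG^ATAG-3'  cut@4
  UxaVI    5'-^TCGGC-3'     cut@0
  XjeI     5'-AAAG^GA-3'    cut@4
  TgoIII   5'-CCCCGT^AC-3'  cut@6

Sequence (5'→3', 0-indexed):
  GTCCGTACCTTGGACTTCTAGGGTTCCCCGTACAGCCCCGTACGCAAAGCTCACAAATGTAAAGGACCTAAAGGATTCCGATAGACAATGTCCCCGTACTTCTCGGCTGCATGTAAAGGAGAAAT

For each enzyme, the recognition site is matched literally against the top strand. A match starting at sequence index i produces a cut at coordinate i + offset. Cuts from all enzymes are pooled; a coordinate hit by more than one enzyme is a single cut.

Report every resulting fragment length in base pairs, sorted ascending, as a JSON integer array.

[5,6,7,7,8,9,9,10,16,17,31]

Site scan:
  FykIII AATGT/3: at [55, 86, 122] ⇒ [0, 58, 89]
  IvoX TCCGATAG/4: at [76] ⇒ [80]
  UxaVI TCGGC/0: at [102] ⇒ [102]
  XjeI AAAGGA/4: at [60, 69, 114] ⇒ [64, 73, 118]
  TgoIII CCCCGTAC/6: at [25, 35, 91] ⇒ [31, 41, 97]

All cut coordinates (distinct, sorted): [0, 31, 41, 58, 64, 73, 80, 89, 97, 102, 118]

Fragment lengths:
  0→31: 31 bp
  31→41: 10 bp
  41→58: 17 bp
  58→64: 6 bp
  64→73: 9 bp
  73→80: 7 bp
  80→89: 9 bp
  89→97: 8 bp
  97→102: 5 bp
  102→118: 16 bp
  118→0 (wrap): 125-118+0 = 7 bp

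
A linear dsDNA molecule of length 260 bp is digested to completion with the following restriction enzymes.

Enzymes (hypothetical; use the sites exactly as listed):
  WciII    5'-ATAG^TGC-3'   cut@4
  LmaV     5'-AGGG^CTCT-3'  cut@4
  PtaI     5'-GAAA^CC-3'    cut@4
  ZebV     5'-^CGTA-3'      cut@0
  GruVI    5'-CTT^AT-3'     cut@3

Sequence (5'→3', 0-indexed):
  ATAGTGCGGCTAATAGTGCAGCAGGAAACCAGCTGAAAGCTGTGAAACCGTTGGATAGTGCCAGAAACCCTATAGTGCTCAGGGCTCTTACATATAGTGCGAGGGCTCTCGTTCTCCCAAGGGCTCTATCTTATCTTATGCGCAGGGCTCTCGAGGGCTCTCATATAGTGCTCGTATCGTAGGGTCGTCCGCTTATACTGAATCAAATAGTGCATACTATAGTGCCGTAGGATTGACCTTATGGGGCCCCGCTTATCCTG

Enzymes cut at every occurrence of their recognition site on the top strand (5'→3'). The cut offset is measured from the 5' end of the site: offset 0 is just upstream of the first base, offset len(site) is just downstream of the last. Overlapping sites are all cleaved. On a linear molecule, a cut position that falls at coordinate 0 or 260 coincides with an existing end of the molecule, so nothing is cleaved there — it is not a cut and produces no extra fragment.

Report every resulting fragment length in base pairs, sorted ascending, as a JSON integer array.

Per-enzyme occurrences:
  WciII ATAGTGC/4: at [0, 12, 54, 71, 93, 164, 206, 218] ⇒ [4, 16, 58, 75, 97, 168, 210, 222]
  LmaV AGGGCTCT/4: at [80, 101, 119, 143, 153] ⇒ [84, 105, 123, 147, 157]
  PtaI GAAACC/4: at [24, 43, 63] ⇒ [28, 47, 67]
  ZebV CGTA/0: at [172, 177, 225] ⇒ [172, 177, 225]
  GruVI CTTAT/3: at [129, 134, 191, 237, 251] ⇒ [132, 137, 194, 240, 254]

All cut coordinates (distinct, sorted): [4, 16, 28, 47, 58, 67, 75, 84, 97, 105, 123, 132, 137, 147, 157, 168, 172, 177, 194, 210, 222, 225, 240, 254]

Fragment lengths:
  [0,4): 4 bp
  [4,16): 12 bp
  [16,28): 12 bp
  [28,47): 19 bp
  [47,58): 11 bp
  [58,67): 9 bp
  [67,75): 8 bp
  [75,84): 9 bp
  [84,97): 13 bp
  [97,105): 8 bp
  [105,123): 18 bp
  [123,132): 9 bp
  [132,137): 5 bp
  [137,147): 10 bp
  [147,157): 10 bp
  [157,168): 11 bp
  [168,172): 4 bp
  [172,177): 5 bp
  [177,194): 17 bp
  [194,210): 16 bp
  [210,222): 12 bp
  [222,225): 3 bp
  [225,240): 15 bp
  [240,254): 14 bp
  [254,260): 6 bp

[3,4,4,5,5,6,8,8,9,9,9,10,10,11,11,12,12,12,13,14,15,16,17,18,19]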